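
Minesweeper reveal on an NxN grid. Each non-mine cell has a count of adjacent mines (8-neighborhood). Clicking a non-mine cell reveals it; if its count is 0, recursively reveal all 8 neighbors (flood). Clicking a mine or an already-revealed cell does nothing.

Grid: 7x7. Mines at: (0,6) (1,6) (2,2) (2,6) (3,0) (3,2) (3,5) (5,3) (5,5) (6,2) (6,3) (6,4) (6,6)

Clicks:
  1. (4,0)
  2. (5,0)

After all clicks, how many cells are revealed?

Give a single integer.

Answer: 6

Derivation:
Click 1 (4,0) count=1: revealed 1 new [(4,0)] -> total=1
Click 2 (5,0) count=0: revealed 5 new [(4,1) (5,0) (5,1) (6,0) (6,1)] -> total=6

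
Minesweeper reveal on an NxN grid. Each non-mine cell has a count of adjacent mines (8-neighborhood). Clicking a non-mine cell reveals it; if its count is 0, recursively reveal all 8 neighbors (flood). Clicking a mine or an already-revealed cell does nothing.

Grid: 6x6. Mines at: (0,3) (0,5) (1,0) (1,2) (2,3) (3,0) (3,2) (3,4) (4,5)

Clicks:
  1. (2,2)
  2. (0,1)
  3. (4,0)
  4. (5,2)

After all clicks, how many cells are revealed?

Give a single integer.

Answer: 12

Derivation:
Click 1 (2,2) count=3: revealed 1 new [(2,2)] -> total=1
Click 2 (0,1) count=2: revealed 1 new [(0,1)] -> total=2
Click 3 (4,0) count=1: revealed 1 new [(4,0)] -> total=3
Click 4 (5,2) count=0: revealed 9 new [(4,1) (4,2) (4,3) (4,4) (5,0) (5,1) (5,2) (5,3) (5,4)] -> total=12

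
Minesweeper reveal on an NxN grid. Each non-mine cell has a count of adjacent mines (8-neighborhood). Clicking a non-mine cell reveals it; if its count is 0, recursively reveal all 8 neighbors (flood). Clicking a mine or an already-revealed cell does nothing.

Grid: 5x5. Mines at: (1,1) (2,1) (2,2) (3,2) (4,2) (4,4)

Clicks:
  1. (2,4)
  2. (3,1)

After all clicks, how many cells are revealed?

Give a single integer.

Click 1 (2,4) count=0: revealed 10 new [(0,2) (0,3) (0,4) (1,2) (1,3) (1,4) (2,3) (2,4) (3,3) (3,4)] -> total=10
Click 2 (3,1) count=4: revealed 1 new [(3,1)] -> total=11

Answer: 11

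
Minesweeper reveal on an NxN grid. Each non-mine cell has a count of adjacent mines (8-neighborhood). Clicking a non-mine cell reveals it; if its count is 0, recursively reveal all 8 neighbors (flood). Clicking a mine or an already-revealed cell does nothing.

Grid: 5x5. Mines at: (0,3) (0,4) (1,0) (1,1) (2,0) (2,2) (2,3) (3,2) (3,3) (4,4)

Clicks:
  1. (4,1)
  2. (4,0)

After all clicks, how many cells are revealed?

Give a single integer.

Click 1 (4,1) count=1: revealed 1 new [(4,1)] -> total=1
Click 2 (4,0) count=0: revealed 3 new [(3,0) (3,1) (4,0)] -> total=4

Answer: 4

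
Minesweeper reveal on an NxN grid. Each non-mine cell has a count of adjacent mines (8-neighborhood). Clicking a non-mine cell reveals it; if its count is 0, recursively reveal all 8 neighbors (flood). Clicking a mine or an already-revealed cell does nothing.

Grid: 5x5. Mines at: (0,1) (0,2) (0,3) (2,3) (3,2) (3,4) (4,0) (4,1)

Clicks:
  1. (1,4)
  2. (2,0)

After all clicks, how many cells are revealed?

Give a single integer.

Answer: 7

Derivation:
Click 1 (1,4) count=2: revealed 1 new [(1,4)] -> total=1
Click 2 (2,0) count=0: revealed 6 new [(1,0) (1,1) (2,0) (2,1) (3,0) (3,1)] -> total=7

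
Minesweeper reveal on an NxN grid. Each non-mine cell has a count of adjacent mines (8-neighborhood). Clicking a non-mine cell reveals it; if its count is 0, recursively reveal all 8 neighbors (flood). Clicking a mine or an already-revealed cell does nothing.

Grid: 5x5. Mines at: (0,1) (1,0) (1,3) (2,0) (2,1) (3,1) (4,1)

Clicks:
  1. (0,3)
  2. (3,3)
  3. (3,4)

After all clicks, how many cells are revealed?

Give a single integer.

Answer: 10

Derivation:
Click 1 (0,3) count=1: revealed 1 new [(0,3)] -> total=1
Click 2 (3,3) count=0: revealed 9 new [(2,2) (2,3) (2,4) (3,2) (3,3) (3,4) (4,2) (4,3) (4,4)] -> total=10
Click 3 (3,4) count=0: revealed 0 new [(none)] -> total=10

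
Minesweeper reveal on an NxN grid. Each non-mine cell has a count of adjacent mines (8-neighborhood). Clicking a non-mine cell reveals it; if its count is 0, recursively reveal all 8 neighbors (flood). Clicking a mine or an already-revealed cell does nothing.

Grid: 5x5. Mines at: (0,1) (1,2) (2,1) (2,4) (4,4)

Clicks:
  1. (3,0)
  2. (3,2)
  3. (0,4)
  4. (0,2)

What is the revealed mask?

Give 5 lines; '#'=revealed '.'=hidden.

Click 1 (3,0) count=1: revealed 1 new [(3,0)] -> total=1
Click 2 (3,2) count=1: revealed 1 new [(3,2)] -> total=2
Click 3 (0,4) count=0: revealed 4 new [(0,3) (0,4) (1,3) (1,4)] -> total=6
Click 4 (0,2) count=2: revealed 1 new [(0,2)] -> total=7

Answer: ..###
...##
.....
#.#..
.....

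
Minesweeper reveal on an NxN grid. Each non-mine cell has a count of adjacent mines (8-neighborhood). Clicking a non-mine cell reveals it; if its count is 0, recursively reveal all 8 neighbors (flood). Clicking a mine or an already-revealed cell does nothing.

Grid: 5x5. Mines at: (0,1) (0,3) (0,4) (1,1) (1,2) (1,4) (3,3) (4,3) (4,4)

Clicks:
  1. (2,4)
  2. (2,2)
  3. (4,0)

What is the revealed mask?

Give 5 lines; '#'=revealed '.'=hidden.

Answer: .....
.....
###.#
###..
###..

Derivation:
Click 1 (2,4) count=2: revealed 1 new [(2,4)] -> total=1
Click 2 (2,2) count=3: revealed 1 new [(2,2)] -> total=2
Click 3 (4,0) count=0: revealed 8 new [(2,0) (2,1) (3,0) (3,1) (3,2) (4,0) (4,1) (4,2)] -> total=10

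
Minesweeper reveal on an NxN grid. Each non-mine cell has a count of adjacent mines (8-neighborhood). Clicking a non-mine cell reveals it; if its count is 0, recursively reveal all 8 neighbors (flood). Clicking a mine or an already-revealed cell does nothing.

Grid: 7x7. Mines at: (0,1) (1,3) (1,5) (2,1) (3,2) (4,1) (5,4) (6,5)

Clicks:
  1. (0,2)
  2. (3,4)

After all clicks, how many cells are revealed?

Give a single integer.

Click 1 (0,2) count=2: revealed 1 new [(0,2)] -> total=1
Click 2 (3,4) count=0: revealed 14 new [(2,3) (2,4) (2,5) (2,6) (3,3) (3,4) (3,5) (3,6) (4,3) (4,4) (4,5) (4,6) (5,5) (5,6)] -> total=15

Answer: 15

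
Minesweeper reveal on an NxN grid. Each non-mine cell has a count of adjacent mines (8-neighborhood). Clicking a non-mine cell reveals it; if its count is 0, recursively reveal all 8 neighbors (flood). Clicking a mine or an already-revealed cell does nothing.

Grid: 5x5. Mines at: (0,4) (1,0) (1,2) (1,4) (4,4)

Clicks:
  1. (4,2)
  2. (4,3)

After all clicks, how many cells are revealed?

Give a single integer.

Answer: 12

Derivation:
Click 1 (4,2) count=0: revealed 12 new [(2,0) (2,1) (2,2) (2,3) (3,0) (3,1) (3,2) (3,3) (4,0) (4,1) (4,2) (4,3)] -> total=12
Click 2 (4,3) count=1: revealed 0 new [(none)] -> total=12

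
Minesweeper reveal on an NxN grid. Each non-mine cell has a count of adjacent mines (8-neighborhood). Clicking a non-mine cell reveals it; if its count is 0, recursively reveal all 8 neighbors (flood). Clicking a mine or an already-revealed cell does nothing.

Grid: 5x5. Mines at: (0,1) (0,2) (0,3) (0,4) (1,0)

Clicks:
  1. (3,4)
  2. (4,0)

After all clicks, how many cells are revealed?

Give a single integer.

Answer: 19

Derivation:
Click 1 (3,4) count=0: revealed 19 new [(1,1) (1,2) (1,3) (1,4) (2,0) (2,1) (2,2) (2,3) (2,4) (3,0) (3,1) (3,2) (3,3) (3,4) (4,0) (4,1) (4,2) (4,3) (4,4)] -> total=19
Click 2 (4,0) count=0: revealed 0 new [(none)] -> total=19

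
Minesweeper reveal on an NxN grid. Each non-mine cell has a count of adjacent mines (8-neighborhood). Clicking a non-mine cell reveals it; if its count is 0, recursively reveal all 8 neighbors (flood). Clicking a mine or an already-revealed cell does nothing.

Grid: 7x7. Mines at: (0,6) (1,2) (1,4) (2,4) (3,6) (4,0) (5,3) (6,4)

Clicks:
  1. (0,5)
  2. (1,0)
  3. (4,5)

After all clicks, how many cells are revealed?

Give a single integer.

Answer: 10

Derivation:
Click 1 (0,5) count=2: revealed 1 new [(0,5)] -> total=1
Click 2 (1,0) count=0: revealed 8 new [(0,0) (0,1) (1,0) (1,1) (2,0) (2,1) (3,0) (3,1)] -> total=9
Click 3 (4,5) count=1: revealed 1 new [(4,5)] -> total=10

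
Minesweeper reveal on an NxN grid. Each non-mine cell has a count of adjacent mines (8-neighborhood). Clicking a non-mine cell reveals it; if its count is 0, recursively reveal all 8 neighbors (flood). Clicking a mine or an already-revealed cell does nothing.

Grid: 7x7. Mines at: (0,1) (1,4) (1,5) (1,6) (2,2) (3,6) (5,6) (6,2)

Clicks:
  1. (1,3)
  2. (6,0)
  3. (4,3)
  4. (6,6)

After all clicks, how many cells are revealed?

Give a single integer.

Click 1 (1,3) count=2: revealed 1 new [(1,3)] -> total=1
Click 2 (6,0) count=0: revealed 30 new [(1,0) (1,1) (2,0) (2,1) (2,3) (2,4) (2,5) (3,0) (3,1) (3,2) (3,3) (3,4) (3,5) (4,0) (4,1) (4,2) (4,3) (4,4) (4,5) (5,0) (5,1) (5,2) (5,3) (5,4) (5,5) (6,0) (6,1) (6,3) (6,4) (6,5)] -> total=31
Click 3 (4,3) count=0: revealed 0 new [(none)] -> total=31
Click 4 (6,6) count=1: revealed 1 new [(6,6)] -> total=32

Answer: 32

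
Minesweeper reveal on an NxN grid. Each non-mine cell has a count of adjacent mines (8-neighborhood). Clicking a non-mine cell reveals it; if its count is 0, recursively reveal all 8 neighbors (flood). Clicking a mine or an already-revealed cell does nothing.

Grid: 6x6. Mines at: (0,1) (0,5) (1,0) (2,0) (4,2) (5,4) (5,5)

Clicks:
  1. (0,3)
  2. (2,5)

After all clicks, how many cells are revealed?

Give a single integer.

Answer: 21

Derivation:
Click 1 (0,3) count=0: revealed 21 new [(0,2) (0,3) (0,4) (1,1) (1,2) (1,3) (1,4) (1,5) (2,1) (2,2) (2,3) (2,4) (2,5) (3,1) (3,2) (3,3) (3,4) (3,5) (4,3) (4,4) (4,5)] -> total=21
Click 2 (2,5) count=0: revealed 0 new [(none)] -> total=21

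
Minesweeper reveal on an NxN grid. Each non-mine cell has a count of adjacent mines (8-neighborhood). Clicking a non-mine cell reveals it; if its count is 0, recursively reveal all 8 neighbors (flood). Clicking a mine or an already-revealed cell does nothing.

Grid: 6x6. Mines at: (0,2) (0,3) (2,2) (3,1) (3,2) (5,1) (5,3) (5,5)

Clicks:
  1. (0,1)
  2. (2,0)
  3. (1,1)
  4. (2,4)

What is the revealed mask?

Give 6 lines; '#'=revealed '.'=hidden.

Click 1 (0,1) count=1: revealed 1 new [(0,1)] -> total=1
Click 2 (2,0) count=1: revealed 1 new [(2,0)] -> total=2
Click 3 (1,1) count=2: revealed 1 new [(1,1)] -> total=3
Click 4 (2,4) count=0: revealed 14 new [(0,4) (0,5) (1,3) (1,4) (1,5) (2,3) (2,4) (2,5) (3,3) (3,4) (3,5) (4,3) (4,4) (4,5)] -> total=17

Answer: .#..##
.#.###
#..###
...###
...###
......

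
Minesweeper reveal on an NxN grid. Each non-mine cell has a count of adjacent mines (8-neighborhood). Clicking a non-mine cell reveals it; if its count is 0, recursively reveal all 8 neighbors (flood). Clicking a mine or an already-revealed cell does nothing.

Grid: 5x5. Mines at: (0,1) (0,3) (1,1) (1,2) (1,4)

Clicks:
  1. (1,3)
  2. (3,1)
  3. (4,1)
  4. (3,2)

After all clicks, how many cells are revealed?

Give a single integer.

Click 1 (1,3) count=3: revealed 1 new [(1,3)] -> total=1
Click 2 (3,1) count=0: revealed 15 new [(2,0) (2,1) (2,2) (2,3) (2,4) (3,0) (3,1) (3,2) (3,3) (3,4) (4,0) (4,1) (4,2) (4,3) (4,4)] -> total=16
Click 3 (4,1) count=0: revealed 0 new [(none)] -> total=16
Click 4 (3,2) count=0: revealed 0 new [(none)] -> total=16

Answer: 16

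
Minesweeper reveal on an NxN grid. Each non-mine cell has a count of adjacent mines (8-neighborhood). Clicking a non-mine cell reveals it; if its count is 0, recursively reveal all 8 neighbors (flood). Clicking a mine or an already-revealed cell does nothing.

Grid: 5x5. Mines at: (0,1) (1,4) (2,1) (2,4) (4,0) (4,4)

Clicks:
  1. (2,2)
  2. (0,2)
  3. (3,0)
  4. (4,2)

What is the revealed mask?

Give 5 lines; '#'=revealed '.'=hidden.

Answer: ..#..
.....
..#..
####.
.###.

Derivation:
Click 1 (2,2) count=1: revealed 1 new [(2,2)] -> total=1
Click 2 (0,2) count=1: revealed 1 new [(0,2)] -> total=2
Click 3 (3,0) count=2: revealed 1 new [(3,0)] -> total=3
Click 4 (4,2) count=0: revealed 6 new [(3,1) (3,2) (3,3) (4,1) (4,2) (4,3)] -> total=9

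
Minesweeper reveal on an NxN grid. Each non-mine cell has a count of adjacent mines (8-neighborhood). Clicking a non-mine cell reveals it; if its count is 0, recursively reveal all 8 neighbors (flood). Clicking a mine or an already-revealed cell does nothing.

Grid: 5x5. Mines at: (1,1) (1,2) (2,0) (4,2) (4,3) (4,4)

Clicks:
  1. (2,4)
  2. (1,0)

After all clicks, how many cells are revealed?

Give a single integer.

Click 1 (2,4) count=0: revealed 8 new [(0,3) (0,4) (1,3) (1,4) (2,3) (2,4) (3,3) (3,4)] -> total=8
Click 2 (1,0) count=2: revealed 1 new [(1,0)] -> total=9

Answer: 9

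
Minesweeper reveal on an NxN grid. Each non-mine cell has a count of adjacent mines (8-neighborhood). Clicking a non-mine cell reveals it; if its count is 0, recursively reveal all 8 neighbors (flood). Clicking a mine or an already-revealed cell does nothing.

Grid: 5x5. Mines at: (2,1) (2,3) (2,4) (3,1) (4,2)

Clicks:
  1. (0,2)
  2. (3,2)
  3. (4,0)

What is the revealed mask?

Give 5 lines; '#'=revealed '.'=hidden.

Answer: #####
#####
.....
..#..
#....

Derivation:
Click 1 (0,2) count=0: revealed 10 new [(0,0) (0,1) (0,2) (0,3) (0,4) (1,0) (1,1) (1,2) (1,3) (1,4)] -> total=10
Click 2 (3,2) count=4: revealed 1 new [(3,2)] -> total=11
Click 3 (4,0) count=1: revealed 1 new [(4,0)] -> total=12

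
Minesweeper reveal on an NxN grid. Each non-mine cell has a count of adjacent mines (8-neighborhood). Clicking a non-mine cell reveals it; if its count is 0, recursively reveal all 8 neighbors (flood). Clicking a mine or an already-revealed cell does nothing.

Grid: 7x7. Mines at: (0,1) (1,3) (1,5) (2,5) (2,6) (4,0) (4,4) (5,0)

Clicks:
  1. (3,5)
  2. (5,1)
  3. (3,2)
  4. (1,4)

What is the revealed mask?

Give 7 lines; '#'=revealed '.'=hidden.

Click 1 (3,5) count=3: revealed 1 new [(3,5)] -> total=1
Click 2 (5,1) count=2: revealed 1 new [(5,1)] -> total=2
Click 3 (3,2) count=0: revealed 28 new [(1,0) (1,1) (1,2) (2,0) (2,1) (2,2) (2,3) (3,0) (3,1) (3,2) (3,3) (3,6) (4,1) (4,2) (4,3) (4,5) (4,6) (5,2) (5,3) (5,4) (5,5) (5,6) (6,1) (6,2) (6,3) (6,4) (6,5) (6,6)] -> total=30
Click 4 (1,4) count=3: revealed 1 new [(1,4)] -> total=31

Answer: .......
###.#..
####...
####.##
.###.##
.######
.######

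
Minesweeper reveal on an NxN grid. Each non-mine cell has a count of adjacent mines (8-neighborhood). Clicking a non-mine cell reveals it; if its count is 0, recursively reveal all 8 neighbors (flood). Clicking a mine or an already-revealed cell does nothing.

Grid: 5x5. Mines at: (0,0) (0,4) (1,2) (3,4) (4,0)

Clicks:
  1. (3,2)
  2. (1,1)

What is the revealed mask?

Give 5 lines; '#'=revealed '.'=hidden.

Click 1 (3,2) count=0: revealed 9 new [(2,1) (2,2) (2,3) (3,1) (3,2) (3,3) (4,1) (4,2) (4,3)] -> total=9
Click 2 (1,1) count=2: revealed 1 new [(1,1)] -> total=10

Answer: .....
.#...
.###.
.###.
.###.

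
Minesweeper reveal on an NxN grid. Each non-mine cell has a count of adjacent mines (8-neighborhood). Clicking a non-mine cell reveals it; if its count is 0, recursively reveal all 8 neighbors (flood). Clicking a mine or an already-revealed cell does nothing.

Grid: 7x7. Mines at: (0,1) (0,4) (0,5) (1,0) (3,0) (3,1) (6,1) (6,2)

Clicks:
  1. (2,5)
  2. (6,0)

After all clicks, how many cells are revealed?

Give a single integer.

Answer: 30

Derivation:
Click 1 (2,5) count=0: revealed 29 new [(1,2) (1,3) (1,4) (1,5) (1,6) (2,2) (2,3) (2,4) (2,5) (2,6) (3,2) (3,3) (3,4) (3,5) (3,6) (4,2) (4,3) (4,4) (4,5) (4,6) (5,2) (5,3) (5,4) (5,5) (5,6) (6,3) (6,4) (6,5) (6,6)] -> total=29
Click 2 (6,0) count=1: revealed 1 new [(6,0)] -> total=30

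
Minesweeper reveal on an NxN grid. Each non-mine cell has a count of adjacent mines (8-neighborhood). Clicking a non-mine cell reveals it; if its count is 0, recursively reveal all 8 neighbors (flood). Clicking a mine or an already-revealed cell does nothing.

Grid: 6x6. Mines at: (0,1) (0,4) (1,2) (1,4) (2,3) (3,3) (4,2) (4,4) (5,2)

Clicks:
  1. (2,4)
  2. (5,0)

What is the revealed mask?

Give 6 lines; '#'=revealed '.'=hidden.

Click 1 (2,4) count=3: revealed 1 new [(2,4)] -> total=1
Click 2 (5,0) count=0: revealed 10 new [(1,0) (1,1) (2,0) (2,1) (3,0) (3,1) (4,0) (4,1) (5,0) (5,1)] -> total=11

Answer: ......
##....
##..#.
##....
##....
##....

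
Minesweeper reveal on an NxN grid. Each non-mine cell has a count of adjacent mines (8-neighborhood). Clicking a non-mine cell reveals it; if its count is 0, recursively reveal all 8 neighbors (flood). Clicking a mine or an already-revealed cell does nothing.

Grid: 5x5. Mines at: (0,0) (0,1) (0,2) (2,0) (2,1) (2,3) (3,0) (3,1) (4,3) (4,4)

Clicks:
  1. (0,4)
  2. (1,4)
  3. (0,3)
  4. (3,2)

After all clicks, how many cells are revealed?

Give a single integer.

Answer: 5

Derivation:
Click 1 (0,4) count=0: revealed 4 new [(0,3) (0,4) (1,3) (1,4)] -> total=4
Click 2 (1,4) count=1: revealed 0 new [(none)] -> total=4
Click 3 (0,3) count=1: revealed 0 new [(none)] -> total=4
Click 4 (3,2) count=4: revealed 1 new [(3,2)] -> total=5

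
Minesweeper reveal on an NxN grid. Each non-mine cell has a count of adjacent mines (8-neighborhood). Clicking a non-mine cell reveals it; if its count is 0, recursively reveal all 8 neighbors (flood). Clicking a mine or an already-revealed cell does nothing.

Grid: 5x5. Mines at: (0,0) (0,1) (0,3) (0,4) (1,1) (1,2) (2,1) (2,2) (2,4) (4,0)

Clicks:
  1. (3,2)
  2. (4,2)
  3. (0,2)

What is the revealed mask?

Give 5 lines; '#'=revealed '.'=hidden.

Answer: ..#..
.....
.....
.####
.####

Derivation:
Click 1 (3,2) count=2: revealed 1 new [(3,2)] -> total=1
Click 2 (4,2) count=0: revealed 7 new [(3,1) (3,3) (3,4) (4,1) (4,2) (4,3) (4,4)] -> total=8
Click 3 (0,2) count=4: revealed 1 new [(0,2)] -> total=9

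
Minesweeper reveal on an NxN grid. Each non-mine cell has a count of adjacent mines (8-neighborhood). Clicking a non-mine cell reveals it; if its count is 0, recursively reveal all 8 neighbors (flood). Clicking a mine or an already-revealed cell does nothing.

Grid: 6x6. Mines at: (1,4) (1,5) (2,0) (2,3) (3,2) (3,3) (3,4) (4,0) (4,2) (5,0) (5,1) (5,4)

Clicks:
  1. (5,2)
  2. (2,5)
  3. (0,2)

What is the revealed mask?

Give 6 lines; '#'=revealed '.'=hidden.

Click 1 (5,2) count=2: revealed 1 new [(5,2)] -> total=1
Click 2 (2,5) count=3: revealed 1 new [(2,5)] -> total=2
Click 3 (0,2) count=0: revealed 8 new [(0,0) (0,1) (0,2) (0,3) (1,0) (1,1) (1,2) (1,3)] -> total=10

Answer: ####..
####..
.....#
......
......
..#...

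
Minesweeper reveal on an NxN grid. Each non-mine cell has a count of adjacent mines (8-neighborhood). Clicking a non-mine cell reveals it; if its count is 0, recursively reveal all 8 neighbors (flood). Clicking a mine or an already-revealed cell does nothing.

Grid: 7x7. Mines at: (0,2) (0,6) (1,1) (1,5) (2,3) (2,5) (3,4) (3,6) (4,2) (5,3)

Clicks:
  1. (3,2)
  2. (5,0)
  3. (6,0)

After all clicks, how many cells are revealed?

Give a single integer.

Click 1 (3,2) count=2: revealed 1 new [(3,2)] -> total=1
Click 2 (5,0) count=0: revealed 12 new [(2,0) (2,1) (3,0) (3,1) (4,0) (4,1) (5,0) (5,1) (5,2) (6,0) (6,1) (6,2)] -> total=13
Click 3 (6,0) count=0: revealed 0 new [(none)] -> total=13

Answer: 13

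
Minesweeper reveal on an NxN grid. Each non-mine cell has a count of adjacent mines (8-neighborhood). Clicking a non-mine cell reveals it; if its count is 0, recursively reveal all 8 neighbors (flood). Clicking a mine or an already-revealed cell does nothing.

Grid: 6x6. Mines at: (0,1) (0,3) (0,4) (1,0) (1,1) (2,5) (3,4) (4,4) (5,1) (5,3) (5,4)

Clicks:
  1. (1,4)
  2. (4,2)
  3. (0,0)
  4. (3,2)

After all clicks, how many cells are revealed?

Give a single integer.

Answer: 14

Derivation:
Click 1 (1,4) count=3: revealed 1 new [(1,4)] -> total=1
Click 2 (4,2) count=2: revealed 1 new [(4,2)] -> total=2
Click 3 (0,0) count=3: revealed 1 new [(0,0)] -> total=3
Click 4 (3,2) count=0: revealed 11 new [(2,0) (2,1) (2,2) (2,3) (3,0) (3,1) (3,2) (3,3) (4,0) (4,1) (4,3)] -> total=14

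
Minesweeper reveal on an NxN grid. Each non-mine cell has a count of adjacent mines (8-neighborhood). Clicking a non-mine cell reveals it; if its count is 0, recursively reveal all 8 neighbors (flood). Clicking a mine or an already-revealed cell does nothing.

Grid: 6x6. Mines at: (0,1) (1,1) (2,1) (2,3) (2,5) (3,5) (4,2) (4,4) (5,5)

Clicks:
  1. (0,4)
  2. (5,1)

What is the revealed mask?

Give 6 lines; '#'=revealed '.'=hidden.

Click 1 (0,4) count=0: revealed 8 new [(0,2) (0,3) (0,4) (0,5) (1,2) (1,3) (1,4) (1,5)] -> total=8
Click 2 (5,1) count=1: revealed 1 new [(5,1)] -> total=9

Answer: ..####
..####
......
......
......
.#....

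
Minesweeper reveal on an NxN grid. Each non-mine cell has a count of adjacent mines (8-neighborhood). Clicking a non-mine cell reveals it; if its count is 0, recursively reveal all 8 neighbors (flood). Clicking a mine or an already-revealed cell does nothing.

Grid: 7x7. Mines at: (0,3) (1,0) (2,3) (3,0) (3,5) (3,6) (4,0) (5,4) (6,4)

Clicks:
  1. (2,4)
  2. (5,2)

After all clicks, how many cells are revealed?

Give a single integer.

Answer: 15

Derivation:
Click 1 (2,4) count=2: revealed 1 new [(2,4)] -> total=1
Click 2 (5,2) count=0: revealed 14 new [(3,1) (3,2) (3,3) (4,1) (4,2) (4,3) (5,0) (5,1) (5,2) (5,3) (6,0) (6,1) (6,2) (6,3)] -> total=15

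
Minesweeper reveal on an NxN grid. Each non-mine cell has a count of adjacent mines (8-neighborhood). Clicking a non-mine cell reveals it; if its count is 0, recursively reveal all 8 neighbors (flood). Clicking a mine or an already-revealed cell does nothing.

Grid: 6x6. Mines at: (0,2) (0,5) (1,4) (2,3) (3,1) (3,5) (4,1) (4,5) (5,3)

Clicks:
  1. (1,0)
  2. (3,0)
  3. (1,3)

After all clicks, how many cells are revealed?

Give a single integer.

Answer: 8

Derivation:
Click 1 (1,0) count=0: revealed 6 new [(0,0) (0,1) (1,0) (1,1) (2,0) (2,1)] -> total=6
Click 2 (3,0) count=2: revealed 1 new [(3,0)] -> total=7
Click 3 (1,3) count=3: revealed 1 new [(1,3)] -> total=8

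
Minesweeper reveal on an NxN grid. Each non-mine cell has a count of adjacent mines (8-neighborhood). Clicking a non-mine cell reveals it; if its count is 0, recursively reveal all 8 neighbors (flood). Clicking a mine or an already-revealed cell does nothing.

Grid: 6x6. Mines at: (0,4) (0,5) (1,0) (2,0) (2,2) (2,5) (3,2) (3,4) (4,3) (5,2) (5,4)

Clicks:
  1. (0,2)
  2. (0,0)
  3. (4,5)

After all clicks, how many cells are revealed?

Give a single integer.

Answer: 8

Derivation:
Click 1 (0,2) count=0: revealed 6 new [(0,1) (0,2) (0,3) (1,1) (1,2) (1,3)] -> total=6
Click 2 (0,0) count=1: revealed 1 new [(0,0)] -> total=7
Click 3 (4,5) count=2: revealed 1 new [(4,5)] -> total=8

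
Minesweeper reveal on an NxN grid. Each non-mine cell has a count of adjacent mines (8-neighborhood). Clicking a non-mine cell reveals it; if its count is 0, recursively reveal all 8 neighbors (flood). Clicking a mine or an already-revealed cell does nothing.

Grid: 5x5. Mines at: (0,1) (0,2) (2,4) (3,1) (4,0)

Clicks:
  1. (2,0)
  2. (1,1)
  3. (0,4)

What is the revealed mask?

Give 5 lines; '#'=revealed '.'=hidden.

Click 1 (2,0) count=1: revealed 1 new [(2,0)] -> total=1
Click 2 (1,1) count=2: revealed 1 new [(1,1)] -> total=2
Click 3 (0,4) count=0: revealed 4 new [(0,3) (0,4) (1,3) (1,4)] -> total=6

Answer: ...##
.#.##
#....
.....
.....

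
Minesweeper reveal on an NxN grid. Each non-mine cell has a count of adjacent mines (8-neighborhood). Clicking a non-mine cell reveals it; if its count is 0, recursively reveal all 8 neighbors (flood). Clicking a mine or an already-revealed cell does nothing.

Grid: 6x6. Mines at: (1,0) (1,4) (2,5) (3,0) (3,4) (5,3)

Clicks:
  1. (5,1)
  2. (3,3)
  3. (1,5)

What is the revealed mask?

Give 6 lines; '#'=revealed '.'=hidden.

Click 1 (5,1) count=0: revealed 6 new [(4,0) (4,1) (4,2) (5,0) (5,1) (5,2)] -> total=6
Click 2 (3,3) count=1: revealed 1 new [(3,3)] -> total=7
Click 3 (1,5) count=2: revealed 1 new [(1,5)] -> total=8

Answer: ......
.....#
......
...#..
###...
###...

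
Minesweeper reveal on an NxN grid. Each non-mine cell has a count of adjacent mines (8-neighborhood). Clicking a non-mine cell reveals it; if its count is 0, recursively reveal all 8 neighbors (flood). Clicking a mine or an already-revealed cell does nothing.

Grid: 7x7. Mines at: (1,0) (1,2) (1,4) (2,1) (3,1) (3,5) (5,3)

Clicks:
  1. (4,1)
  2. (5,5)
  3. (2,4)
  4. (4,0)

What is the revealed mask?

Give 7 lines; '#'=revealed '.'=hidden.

Answer: .......
.......
....#..
.......
##..###
....###
....###

Derivation:
Click 1 (4,1) count=1: revealed 1 new [(4,1)] -> total=1
Click 2 (5,5) count=0: revealed 9 new [(4,4) (4,5) (4,6) (5,4) (5,5) (5,6) (6,4) (6,5) (6,6)] -> total=10
Click 3 (2,4) count=2: revealed 1 new [(2,4)] -> total=11
Click 4 (4,0) count=1: revealed 1 new [(4,0)] -> total=12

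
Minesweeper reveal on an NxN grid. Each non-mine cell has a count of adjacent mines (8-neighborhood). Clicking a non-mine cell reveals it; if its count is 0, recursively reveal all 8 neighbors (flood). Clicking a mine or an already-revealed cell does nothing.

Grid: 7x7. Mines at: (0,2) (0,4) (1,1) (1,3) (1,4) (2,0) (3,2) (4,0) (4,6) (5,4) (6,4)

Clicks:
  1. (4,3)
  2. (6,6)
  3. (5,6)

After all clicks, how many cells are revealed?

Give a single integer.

Answer: 5

Derivation:
Click 1 (4,3) count=2: revealed 1 new [(4,3)] -> total=1
Click 2 (6,6) count=0: revealed 4 new [(5,5) (5,6) (6,5) (6,6)] -> total=5
Click 3 (5,6) count=1: revealed 0 new [(none)] -> total=5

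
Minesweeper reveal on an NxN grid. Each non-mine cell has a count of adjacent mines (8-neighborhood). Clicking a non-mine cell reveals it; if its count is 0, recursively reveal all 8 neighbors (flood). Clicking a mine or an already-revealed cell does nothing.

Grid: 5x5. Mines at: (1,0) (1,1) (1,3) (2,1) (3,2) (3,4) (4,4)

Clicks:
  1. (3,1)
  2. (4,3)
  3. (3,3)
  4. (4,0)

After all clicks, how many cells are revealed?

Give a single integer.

Answer: 6

Derivation:
Click 1 (3,1) count=2: revealed 1 new [(3,1)] -> total=1
Click 2 (4,3) count=3: revealed 1 new [(4,3)] -> total=2
Click 3 (3,3) count=3: revealed 1 new [(3,3)] -> total=3
Click 4 (4,0) count=0: revealed 3 new [(3,0) (4,0) (4,1)] -> total=6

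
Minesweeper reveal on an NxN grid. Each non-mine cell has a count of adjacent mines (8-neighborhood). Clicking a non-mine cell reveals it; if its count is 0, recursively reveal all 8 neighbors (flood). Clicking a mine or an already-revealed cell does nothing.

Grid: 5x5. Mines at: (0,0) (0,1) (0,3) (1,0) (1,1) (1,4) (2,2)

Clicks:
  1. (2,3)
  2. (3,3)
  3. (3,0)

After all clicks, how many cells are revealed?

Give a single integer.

Click 1 (2,3) count=2: revealed 1 new [(2,3)] -> total=1
Click 2 (3,3) count=1: revealed 1 new [(3,3)] -> total=2
Click 3 (3,0) count=0: revealed 12 new [(2,0) (2,1) (2,4) (3,0) (3,1) (3,2) (3,4) (4,0) (4,1) (4,2) (4,3) (4,4)] -> total=14

Answer: 14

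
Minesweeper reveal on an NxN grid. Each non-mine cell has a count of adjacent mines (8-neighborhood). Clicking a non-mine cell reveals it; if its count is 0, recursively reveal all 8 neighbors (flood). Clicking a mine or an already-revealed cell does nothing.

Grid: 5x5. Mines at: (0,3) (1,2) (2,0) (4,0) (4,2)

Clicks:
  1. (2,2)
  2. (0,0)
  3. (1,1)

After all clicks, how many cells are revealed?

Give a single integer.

Click 1 (2,2) count=1: revealed 1 new [(2,2)] -> total=1
Click 2 (0,0) count=0: revealed 4 new [(0,0) (0,1) (1,0) (1,1)] -> total=5
Click 3 (1,1) count=2: revealed 0 new [(none)] -> total=5

Answer: 5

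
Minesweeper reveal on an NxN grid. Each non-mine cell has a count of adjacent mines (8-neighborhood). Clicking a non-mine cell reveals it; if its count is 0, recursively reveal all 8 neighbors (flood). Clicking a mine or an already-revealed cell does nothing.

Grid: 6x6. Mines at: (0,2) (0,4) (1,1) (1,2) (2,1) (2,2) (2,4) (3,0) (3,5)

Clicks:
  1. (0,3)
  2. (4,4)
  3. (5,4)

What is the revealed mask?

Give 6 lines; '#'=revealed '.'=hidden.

Answer: ...#..
......
......
.####.
######
######

Derivation:
Click 1 (0,3) count=3: revealed 1 new [(0,3)] -> total=1
Click 2 (4,4) count=1: revealed 1 new [(4,4)] -> total=2
Click 3 (5,4) count=0: revealed 15 new [(3,1) (3,2) (3,3) (3,4) (4,0) (4,1) (4,2) (4,3) (4,5) (5,0) (5,1) (5,2) (5,3) (5,4) (5,5)] -> total=17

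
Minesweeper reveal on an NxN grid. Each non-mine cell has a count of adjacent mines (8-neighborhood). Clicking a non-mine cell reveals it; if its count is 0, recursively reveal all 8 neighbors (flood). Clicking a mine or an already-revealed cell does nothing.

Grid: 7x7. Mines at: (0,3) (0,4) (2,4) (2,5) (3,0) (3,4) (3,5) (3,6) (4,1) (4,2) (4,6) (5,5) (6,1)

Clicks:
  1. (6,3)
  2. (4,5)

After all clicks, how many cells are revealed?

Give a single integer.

Answer: 7

Derivation:
Click 1 (6,3) count=0: revealed 6 new [(5,2) (5,3) (5,4) (6,2) (6,3) (6,4)] -> total=6
Click 2 (4,5) count=5: revealed 1 new [(4,5)] -> total=7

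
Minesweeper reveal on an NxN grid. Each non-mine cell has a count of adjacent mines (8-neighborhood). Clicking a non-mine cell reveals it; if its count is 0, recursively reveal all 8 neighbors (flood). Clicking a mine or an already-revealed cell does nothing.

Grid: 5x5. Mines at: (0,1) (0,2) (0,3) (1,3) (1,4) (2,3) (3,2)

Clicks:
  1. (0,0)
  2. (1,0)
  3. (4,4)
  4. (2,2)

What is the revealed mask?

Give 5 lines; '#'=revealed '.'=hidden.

Answer: #....
#....
..#..
...##
...##

Derivation:
Click 1 (0,0) count=1: revealed 1 new [(0,0)] -> total=1
Click 2 (1,0) count=1: revealed 1 new [(1,0)] -> total=2
Click 3 (4,4) count=0: revealed 4 new [(3,3) (3,4) (4,3) (4,4)] -> total=6
Click 4 (2,2) count=3: revealed 1 new [(2,2)] -> total=7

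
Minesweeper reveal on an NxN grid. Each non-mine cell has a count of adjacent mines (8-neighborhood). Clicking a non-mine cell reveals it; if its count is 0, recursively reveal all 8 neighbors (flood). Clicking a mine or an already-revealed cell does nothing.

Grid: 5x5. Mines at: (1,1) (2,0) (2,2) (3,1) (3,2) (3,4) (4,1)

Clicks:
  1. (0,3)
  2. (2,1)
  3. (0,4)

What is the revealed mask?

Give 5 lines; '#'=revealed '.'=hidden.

Click 1 (0,3) count=0: revealed 8 new [(0,2) (0,3) (0,4) (1,2) (1,3) (1,4) (2,3) (2,4)] -> total=8
Click 2 (2,1) count=5: revealed 1 new [(2,1)] -> total=9
Click 3 (0,4) count=0: revealed 0 new [(none)] -> total=9

Answer: ..###
..###
.#.##
.....
.....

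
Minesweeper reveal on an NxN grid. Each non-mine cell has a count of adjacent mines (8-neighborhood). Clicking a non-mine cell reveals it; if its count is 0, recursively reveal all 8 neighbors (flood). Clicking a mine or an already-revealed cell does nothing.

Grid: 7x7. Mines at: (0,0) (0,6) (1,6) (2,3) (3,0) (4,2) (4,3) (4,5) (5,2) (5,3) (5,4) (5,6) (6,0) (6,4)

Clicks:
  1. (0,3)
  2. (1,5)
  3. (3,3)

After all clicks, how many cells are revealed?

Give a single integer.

Answer: 11

Derivation:
Click 1 (0,3) count=0: revealed 10 new [(0,1) (0,2) (0,3) (0,4) (0,5) (1,1) (1,2) (1,3) (1,4) (1,5)] -> total=10
Click 2 (1,5) count=2: revealed 0 new [(none)] -> total=10
Click 3 (3,3) count=3: revealed 1 new [(3,3)] -> total=11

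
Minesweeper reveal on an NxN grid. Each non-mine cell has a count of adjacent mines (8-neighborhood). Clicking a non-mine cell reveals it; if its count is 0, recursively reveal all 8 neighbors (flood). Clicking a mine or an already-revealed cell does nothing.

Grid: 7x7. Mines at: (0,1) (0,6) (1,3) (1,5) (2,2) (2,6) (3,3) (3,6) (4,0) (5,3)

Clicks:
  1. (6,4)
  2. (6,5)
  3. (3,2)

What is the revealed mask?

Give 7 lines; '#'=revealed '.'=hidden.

Click 1 (6,4) count=1: revealed 1 new [(6,4)] -> total=1
Click 2 (6,5) count=0: revealed 8 new [(4,4) (4,5) (4,6) (5,4) (5,5) (5,6) (6,5) (6,6)] -> total=9
Click 3 (3,2) count=2: revealed 1 new [(3,2)] -> total=10

Answer: .......
.......
.......
..#....
....###
....###
....###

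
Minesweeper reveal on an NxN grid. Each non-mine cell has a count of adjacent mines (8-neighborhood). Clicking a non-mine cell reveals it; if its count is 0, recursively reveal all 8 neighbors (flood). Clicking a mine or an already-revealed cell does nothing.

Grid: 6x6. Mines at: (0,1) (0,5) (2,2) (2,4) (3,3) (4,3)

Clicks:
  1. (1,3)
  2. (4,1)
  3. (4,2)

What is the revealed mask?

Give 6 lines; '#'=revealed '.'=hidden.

Answer: ......
##.#..
##....
###...
###...
###...

Derivation:
Click 1 (1,3) count=2: revealed 1 new [(1,3)] -> total=1
Click 2 (4,1) count=0: revealed 13 new [(1,0) (1,1) (2,0) (2,1) (3,0) (3,1) (3,2) (4,0) (4,1) (4,2) (5,0) (5,1) (5,2)] -> total=14
Click 3 (4,2) count=2: revealed 0 new [(none)] -> total=14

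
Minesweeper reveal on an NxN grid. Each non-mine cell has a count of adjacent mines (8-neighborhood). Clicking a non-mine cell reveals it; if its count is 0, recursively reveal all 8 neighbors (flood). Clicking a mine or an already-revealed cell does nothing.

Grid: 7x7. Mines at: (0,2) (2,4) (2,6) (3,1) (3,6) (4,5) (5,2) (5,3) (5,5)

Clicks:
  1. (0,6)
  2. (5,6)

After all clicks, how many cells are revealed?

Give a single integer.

Click 1 (0,6) count=0: revealed 8 new [(0,3) (0,4) (0,5) (0,6) (1,3) (1,4) (1,5) (1,6)] -> total=8
Click 2 (5,6) count=2: revealed 1 new [(5,6)] -> total=9

Answer: 9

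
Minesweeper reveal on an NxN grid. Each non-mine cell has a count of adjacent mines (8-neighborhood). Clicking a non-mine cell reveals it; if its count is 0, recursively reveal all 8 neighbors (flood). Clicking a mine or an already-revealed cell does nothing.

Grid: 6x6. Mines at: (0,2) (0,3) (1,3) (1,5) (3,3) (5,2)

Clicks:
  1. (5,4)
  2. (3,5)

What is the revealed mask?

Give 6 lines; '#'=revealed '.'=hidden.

Answer: ......
......
....##
....##
...###
...###

Derivation:
Click 1 (5,4) count=0: revealed 10 new [(2,4) (2,5) (3,4) (3,5) (4,3) (4,4) (4,5) (5,3) (5,4) (5,5)] -> total=10
Click 2 (3,5) count=0: revealed 0 new [(none)] -> total=10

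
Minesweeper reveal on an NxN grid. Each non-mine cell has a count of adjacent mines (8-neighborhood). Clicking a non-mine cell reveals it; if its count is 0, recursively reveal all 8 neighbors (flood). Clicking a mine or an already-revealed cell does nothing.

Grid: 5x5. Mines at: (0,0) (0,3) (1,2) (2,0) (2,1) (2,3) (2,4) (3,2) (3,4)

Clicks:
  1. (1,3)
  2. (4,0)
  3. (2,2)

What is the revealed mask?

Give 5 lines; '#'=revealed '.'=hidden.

Click 1 (1,3) count=4: revealed 1 new [(1,3)] -> total=1
Click 2 (4,0) count=0: revealed 4 new [(3,0) (3,1) (4,0) (4,1)] -> total=5
Click 3 (2,2) count=4: revealed 1 new [(2,2)] -> total=6

Answer: .....
...#.
..#..
##...
##...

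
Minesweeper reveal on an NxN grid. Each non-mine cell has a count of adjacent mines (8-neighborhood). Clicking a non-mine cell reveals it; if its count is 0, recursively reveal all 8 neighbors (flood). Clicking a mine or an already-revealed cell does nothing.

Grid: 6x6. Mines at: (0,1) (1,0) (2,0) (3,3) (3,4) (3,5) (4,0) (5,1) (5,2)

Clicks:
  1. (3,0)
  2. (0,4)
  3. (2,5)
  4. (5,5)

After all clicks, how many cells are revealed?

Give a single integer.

Click 1 (3,0) count=2: revealed 1 new [(3,0)] -> total=1
Click 2 (0,4) count=0: revealed 12 new [(0,2) (0,3) (0,4) (0,5) (1,2) (1,3) (1,4) (1,5) (2,2) (2,3) (2,4) (2,5)] -> total=13
Click 3 (2,5) count=2: revealed 0 new [(none)] -> total=13
Click 4 (5,5) count=0: revealed 6 new [(4,3) (4,4) (4,5) (5,3) (5,4) (5,5)] -> total=19

Answer: 19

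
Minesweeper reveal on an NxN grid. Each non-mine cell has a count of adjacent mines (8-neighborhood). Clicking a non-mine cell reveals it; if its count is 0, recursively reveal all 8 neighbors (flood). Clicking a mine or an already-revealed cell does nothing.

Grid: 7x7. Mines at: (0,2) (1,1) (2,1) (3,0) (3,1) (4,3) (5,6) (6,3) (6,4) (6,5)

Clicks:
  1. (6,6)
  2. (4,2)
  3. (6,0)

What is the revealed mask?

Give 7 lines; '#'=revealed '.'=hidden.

Answer: .......
.......
.......
.......
###....
###....
###...#

Derivation:
Click 1 (6,6) count=2: revealed 1 new [(6,6)] -> total=1
Click 2 (4,2) count=2: revealed 1 new [(4,2)] -> total=2
Click 3 (6,0) count=0: revealed 8 new [(4,0) (4,1) (5,0) (5,1) (5,2) (6,0) (6,1) (6,2)] -> total=10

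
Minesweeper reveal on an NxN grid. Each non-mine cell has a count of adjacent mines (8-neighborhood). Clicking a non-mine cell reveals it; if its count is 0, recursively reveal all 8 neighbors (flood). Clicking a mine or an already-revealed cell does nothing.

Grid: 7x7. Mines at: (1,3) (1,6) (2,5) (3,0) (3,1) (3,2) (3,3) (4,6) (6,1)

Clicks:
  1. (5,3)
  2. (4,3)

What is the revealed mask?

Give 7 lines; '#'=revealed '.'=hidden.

Answer: .......
.......
.......
.......
..####.
..#####
..#####

Derivation:
Click 1 (5,3) count=0: revealed 14 new [(4,2) (4,3) (4,4) (4,5) (5,2) (5,3) (5,4) (5,5) (5,6) (6,2) (6,3) (6,4) (6,5) (6,6)] -> total=14
Click 2 (4,3) count=2: revealed 0 new [(none)] -> total=14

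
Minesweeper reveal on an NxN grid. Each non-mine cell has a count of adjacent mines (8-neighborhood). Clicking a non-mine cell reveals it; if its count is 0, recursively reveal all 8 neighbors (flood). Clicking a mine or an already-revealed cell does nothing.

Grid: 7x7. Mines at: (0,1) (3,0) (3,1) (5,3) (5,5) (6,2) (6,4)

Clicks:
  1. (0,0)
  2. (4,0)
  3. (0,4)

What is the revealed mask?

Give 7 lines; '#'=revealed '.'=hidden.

Answer: #.#####
..#####
..#####
..#####
#.#####
.......
.......

Derivation:
Click 1 (0,0) count=1: revealed 1 new [(0,0)] -> total=1
Click 2 (4,0) count=2: revealed 1 new [(4,0)] -> total=2
Click 3 (0,4) count=0: revealed 25 new [(0,2) (0,3) (0,4) (0,5) (0,6) (1,2) (1,3) (1,4) (1,5) (1,6) (2,2) (2,3) (2,4) (2,5) (2,6) (3,2) (3,3) (3,4) (3,5) (3,6) (4,2) (4,3) (4,4) (4,5) (4,6)] -> total=27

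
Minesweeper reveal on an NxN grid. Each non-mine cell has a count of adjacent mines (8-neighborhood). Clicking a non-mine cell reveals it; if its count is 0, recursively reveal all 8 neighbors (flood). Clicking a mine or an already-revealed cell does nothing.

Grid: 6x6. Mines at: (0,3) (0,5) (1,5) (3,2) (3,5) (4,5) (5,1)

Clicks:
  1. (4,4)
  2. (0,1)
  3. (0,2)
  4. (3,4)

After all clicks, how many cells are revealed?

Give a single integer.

Click 1 (4,4) count=2: revealed 1 new [(4,4)] -> total=1
Click 2 (0,1) count=0: revealed 13 new [(0,0) (0,1) (0,2) (1,0) (1,1) (1,2) (2,0) (2,1) (2,2) (3,0) (3,1) (4,0) (4,1)] -> total=14
Click 3 (0,2) count=1: revealed 0 new [(none)] -> total=14
Click 4 (3,4) count=2: revealed 1 new [(3,4)] -> total=15

Answer: 15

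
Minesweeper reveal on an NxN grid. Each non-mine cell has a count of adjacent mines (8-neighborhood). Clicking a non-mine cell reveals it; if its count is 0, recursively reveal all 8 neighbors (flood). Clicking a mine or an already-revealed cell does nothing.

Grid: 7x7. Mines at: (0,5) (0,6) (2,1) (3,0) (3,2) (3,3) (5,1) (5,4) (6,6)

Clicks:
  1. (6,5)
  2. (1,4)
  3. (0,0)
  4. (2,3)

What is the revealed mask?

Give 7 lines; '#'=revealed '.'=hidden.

Answer: #####..
#####..
..###..
.......
.......
.......
.....#.

Derivation:
Click 1 (6,5) count=2: revealed 1 new [(6,5)] -> total=1
Click 2 (1,4) count=1: revealed 1 new [(1,4)] -> total=2
Click 3 (0,0) count=0: revealed 12 new [(0,0) (0,1) (0,2) (0,3) (0,4) (1,0) (1,1) (1,2) (1,3) (2,2) (2,3) (2,4)] -> total=14
Click 4 (2,3) count=2: revealed 0 new [(none)] -> total=14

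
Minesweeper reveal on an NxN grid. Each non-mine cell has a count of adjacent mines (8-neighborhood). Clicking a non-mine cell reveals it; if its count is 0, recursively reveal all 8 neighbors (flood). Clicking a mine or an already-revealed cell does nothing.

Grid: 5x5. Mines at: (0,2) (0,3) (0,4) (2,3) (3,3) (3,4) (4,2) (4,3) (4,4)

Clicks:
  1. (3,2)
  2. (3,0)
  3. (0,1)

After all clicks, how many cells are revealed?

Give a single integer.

Answer: 13

Derivation:
Click 1 (3,2) count=4: revealed 1 new [(3,2)] -> total=1
Click 2 (3,0) count=0: revealed 12 new [(0,0) (0,1) (1,0) (1,1) (1,2) (2,0) (2,1) (2,2) (3,0) (3,1) (4,0) (4,1)] -> total=13
Click 3 (0,1) count=1: revealed 0 new [(none)] -> total=13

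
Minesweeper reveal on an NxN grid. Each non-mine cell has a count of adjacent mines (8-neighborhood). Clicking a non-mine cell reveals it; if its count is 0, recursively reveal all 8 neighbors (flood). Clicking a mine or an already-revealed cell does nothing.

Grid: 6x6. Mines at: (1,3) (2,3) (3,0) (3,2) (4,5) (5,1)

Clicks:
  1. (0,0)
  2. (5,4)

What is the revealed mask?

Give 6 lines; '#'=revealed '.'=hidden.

Answer: ###...
###...
###...
......
......
....#.

Derivation:
Click 1 (0,0) count=0: revealed 9 new [(0,0) (0,1) (0,2) (1,0) (1,1) (1,2) (2,0) (2,1) (2,2)] -> total=9
Click 2 (5,4) count=1: revealed 1 new [(5,4)] -> total=10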